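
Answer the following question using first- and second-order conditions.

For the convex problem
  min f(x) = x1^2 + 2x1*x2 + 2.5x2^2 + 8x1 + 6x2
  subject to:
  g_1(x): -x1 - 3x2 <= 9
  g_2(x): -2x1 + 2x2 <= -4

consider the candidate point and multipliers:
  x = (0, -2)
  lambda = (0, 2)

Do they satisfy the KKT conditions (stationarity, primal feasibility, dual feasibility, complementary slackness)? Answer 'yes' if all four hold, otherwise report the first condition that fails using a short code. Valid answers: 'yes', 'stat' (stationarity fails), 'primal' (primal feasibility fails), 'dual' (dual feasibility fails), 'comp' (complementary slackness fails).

Gradient of f: grad f(x) = Q x + c = (4, -4)
Constraint values g_i(x) = a_i^T x - b_i:
  g_1((0, -2)) = -3
  g_2((0, -2)) = 0
Stationarity residual: grad f(x) + sum_i lambda_i a_i = (0, 0)
  -> stationarity OK
Primal feasibility (all g_i <= 0): OK
Dual feasibility (all lambda_i >= 0): OK
Complementary slackness (lambda_i * g_i(x) = 0 for all i): OK

Verdict: yes, KKT holds.

yes


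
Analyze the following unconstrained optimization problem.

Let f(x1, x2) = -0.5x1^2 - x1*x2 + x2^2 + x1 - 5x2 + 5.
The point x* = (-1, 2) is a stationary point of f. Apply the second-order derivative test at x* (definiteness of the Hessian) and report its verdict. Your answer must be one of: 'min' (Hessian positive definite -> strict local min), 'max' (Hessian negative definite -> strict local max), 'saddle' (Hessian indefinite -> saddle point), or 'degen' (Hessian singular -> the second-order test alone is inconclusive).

Compute the Hessian H = grad^2 f:
  H = [[-1, -1], [-1, 2]]
Verify stationarity: grad f(x*) = H x* + g = (0, 0).
Eigenvalues of H: -1.3028, 2.3028.
Eigenvalues have mixed signs, so H is indefinite -> x* is a saddle point.

saddle


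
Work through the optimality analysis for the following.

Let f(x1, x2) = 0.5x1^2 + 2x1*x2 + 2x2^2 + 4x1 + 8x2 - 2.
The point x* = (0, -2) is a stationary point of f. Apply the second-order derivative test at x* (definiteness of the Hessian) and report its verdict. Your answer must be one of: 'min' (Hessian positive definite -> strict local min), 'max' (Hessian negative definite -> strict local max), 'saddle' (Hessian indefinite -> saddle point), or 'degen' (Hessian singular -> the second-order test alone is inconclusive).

Compute the Hessian H = grad^2 f:
  H = [[1, 2], [2, 4]]
Verify stationarity: grad f(x*) = H x* + g = (0, 0).
Eigenvalues of H: 0, 5.
H has a zero eigenvalue (singular; positive semidefinite but not definite), so H is neither positive definite, negative definite, nor indefinite. The second-order test alone is inconclusive -> degen.
(Indeed, f is constant along the null direction of H through x*, so x* is not a strict local extremum.)

degen


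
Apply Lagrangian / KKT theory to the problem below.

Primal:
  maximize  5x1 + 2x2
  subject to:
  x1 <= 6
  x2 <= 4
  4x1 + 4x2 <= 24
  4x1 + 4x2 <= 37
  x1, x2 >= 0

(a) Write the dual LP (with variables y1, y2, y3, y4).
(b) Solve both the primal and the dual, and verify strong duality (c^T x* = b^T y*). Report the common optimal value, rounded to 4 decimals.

The standard primal-dual pair for 'max c^T x s.t. A x <= b, x >= 0' is:
  Dual:  min b^T y  s.t.  A^T y >= c,  y >= 0.

So the dual LP is:
  minimize  6y1 + 4y2 + 24y3 + 37y4
  subject to:
    y1 + 4y3 + 4y4 >= 5
    y2 + 4y3 + 4y4 >= 2
    y1, y2, y3, y4 >= 0

Solving the primal: x* = (6, 0).
  primal value c^T x* = 30.
Solving the dual: y* = (3, 0, 0.5, 0).
  dual value b^T y* = 30.
Strong duality: c^T x* = b^T y*. Confirmed.

30


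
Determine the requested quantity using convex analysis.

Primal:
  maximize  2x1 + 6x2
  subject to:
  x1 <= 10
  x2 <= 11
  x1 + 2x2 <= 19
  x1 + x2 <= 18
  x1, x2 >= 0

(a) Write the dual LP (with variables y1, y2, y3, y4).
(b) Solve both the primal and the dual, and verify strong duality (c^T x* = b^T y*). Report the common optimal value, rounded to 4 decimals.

The standard primal-dual pair for 'max c^T x s.t. A x <= b, x >= 0' is:
  Dual:  min b^T y  s.t.  A^T y >= c,  y >= 0.

So the dual LP is:
  minimize  10y1 + 11y2 + 19y3 + 18y4
  subject to:
    y1 + y3 + y4 >= 2
    y2 + 2y3 + y4 >= 6
    y1, y2, y3, y4 >= 0

Solving the primal: x* = (0, 9.5).
  primal value c^T x* = 57.
Solving the dual: y* = (0, 0, 3, 0).
  dual value b^T y* = 57.
Strong duality: c^T x* = b^T y*. Confirmed.

57


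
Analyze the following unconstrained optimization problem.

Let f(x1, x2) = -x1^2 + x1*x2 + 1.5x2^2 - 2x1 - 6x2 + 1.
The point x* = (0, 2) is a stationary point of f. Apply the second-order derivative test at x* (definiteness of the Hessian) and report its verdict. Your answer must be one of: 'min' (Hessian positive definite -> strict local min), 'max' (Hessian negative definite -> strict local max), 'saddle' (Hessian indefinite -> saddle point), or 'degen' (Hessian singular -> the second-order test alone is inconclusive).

Compute the Hessian H = grad^2 f:
  H = [[-2, 1], [1, 3]]
Verify stationarity: grad f(x*) = H x* + g = (0, 0).
Eigenvalues of H: -2.1926, 3.1926.
Eigenvalues have mixed signs, so H is indefinite -> x* is a saddle point.

saddle


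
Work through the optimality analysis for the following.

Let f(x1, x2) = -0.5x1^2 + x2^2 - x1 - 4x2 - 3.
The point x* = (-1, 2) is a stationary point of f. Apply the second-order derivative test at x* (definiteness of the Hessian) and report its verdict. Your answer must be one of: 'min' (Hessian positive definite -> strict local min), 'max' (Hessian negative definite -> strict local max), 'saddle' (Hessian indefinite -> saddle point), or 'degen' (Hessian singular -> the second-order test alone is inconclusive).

Compute the Hessian H = grad^2 f:
  H = [[-1, 0], [0, 2]]
Verify stationarity: grad f(x*) = H x* + g = (0, 0).
Eigenvalues of H: -1, 2.
Eigenvalues have mixed signs, so H is indefinite -> x* is a saddle point.

saddle


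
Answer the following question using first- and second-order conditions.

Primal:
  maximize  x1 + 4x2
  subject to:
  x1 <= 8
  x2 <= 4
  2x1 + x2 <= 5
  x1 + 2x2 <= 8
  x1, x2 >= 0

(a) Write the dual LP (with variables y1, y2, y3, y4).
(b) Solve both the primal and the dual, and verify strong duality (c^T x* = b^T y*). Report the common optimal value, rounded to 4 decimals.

The standard primal-dual pair for 'max c^T x s.t. A x <= b, x >= 0' is:
  Dual:  min b^T y  s.t.  A^T y >= c,  y >= 0.

So the dual LP is:
  minimize  8y1 + 4y2 + 5y3 + 8y4
  subject to:
    y1 + 2y3 + y4 >= 1
    y2 + y3 + 2y4 >= 4
    y1, y2, y3, y4 >= 0

Solving the primal: x* = (0, 4).
  primal value c^T x* = 16.
Solving the dual: y* = (0, 2, 0, 1).
  dual value b^T y* = 16.
Strong duality: c^T x* = b^T y*. Confirmed.

16


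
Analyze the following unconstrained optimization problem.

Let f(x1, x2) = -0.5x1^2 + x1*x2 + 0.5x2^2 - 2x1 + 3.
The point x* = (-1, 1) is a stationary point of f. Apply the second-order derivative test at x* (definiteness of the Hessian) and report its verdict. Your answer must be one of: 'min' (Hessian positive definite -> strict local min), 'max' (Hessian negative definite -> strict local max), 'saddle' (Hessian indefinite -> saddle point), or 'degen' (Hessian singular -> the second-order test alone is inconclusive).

Compute the Hessian H = grad^2 f:
  H = [[-1, 1], [1, 1]]
Verify stationarity: grad f(x*) = H x* + g = (0, 0).
Eigenvalues of H: -1.4142, 1.4142.
Eigenvalues have mixed signs, so H is indefinite -> x* is a saddle point.

saddle


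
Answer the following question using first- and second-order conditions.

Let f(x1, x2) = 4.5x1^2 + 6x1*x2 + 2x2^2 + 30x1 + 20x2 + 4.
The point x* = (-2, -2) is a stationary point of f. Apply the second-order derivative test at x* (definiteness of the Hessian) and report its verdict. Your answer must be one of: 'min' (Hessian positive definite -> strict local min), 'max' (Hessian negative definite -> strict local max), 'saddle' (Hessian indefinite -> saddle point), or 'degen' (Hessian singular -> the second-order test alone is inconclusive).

Compute the Hessian H = grad^2 f:
  H = [[9, 6], [6, 4]]
Verify stationarity: grad f(x*) = H x* + g = (0, 0).
Eigenvalues of H: 0, 13.
H has a zero eigenvalue (singular; positive semidefinite but not definite), so H is neither positive definite, negative definite, nor indefinite. The second-order test alone is inconclusive -> degen.
(Indeed, f is constant along the null direction of H through x*, so x* is not a strict local extremum.)

degen


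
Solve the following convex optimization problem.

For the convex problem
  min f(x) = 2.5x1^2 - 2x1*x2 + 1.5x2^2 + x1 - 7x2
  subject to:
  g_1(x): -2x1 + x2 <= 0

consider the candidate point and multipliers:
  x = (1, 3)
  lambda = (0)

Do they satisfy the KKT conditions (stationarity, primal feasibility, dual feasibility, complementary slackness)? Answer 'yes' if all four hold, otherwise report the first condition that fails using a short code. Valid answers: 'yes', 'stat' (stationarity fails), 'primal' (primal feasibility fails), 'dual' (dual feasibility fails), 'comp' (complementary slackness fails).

Gradient of f: grad f(x) = Q x + c = (0, 0)
Constraint values g_i(x) = a_i^T x - b_i:
  g_1((1, 3)) = 1
Stationarity residual: grad f(x) + sum_i lambda_i a_i = (0, 0)
  -> stationarity OK
Primal feasibility (all g_i <= 0): FAILS
Dual feasibility (all lambda_i >= 0): OK
Complementary slackness (lambda_i * g_i(x) = 0 for all i): OK

Verdict: the first failing condition is primal_feasibility -> primal.

primal


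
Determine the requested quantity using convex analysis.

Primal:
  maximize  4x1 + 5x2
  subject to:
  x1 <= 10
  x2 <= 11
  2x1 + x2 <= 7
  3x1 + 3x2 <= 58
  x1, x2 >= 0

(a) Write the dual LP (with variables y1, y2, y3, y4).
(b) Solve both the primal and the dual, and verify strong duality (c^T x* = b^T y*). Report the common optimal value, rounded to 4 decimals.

The standard primal-dual pair for 'max c^T x s.t. A x <= b, x >= 0' is:
  Dual:  min b^T y  s.t.  A^T y >= c,  y >= 0.

So the dual LP is:
  minimize  10y1 + 11y2 + 7y3 + 58y4
  subject to:
    y1 + 2y3 + 3y4 >= 4
    y2 + y3 + 3y4 >= 5
    y1, y2, y3, y4 >= 0

Solving the primal: x* = (0, 7).
  primal value c^T x* = 35.
Solving the dual: y* = (0, 0, 5, 0).
  dual value b^T y* = 35.
Strong duality: c^T x* = b^T y*. Confirmed.

35


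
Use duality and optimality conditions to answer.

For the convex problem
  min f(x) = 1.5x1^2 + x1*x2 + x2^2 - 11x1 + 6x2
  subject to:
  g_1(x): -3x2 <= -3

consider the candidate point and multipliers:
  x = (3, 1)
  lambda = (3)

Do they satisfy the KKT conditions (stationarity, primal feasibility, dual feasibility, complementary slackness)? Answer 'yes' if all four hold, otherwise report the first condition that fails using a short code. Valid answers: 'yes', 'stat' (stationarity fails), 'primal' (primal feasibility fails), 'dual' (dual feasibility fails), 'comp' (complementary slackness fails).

Gradient of f: grad f(x) = Q x + c = (-1, 11)
Constraint values g_i(x) = a_i^T x - b_i:
  g_1((3, 1)) = 0
Stationarity residual: grad f(x) + sum_i lambda_i a_i = (-1, 2)
  -> stationarity FAILS
Primal feasibility (all g_i <= 0): OK
Dual feasibility (all lambda_i >= 0): OK
Complementary slackness (lambda_i * g_i(x) = 0 for all i): OK

Verdict: the first failing condition is stationarity -> stat.

stat


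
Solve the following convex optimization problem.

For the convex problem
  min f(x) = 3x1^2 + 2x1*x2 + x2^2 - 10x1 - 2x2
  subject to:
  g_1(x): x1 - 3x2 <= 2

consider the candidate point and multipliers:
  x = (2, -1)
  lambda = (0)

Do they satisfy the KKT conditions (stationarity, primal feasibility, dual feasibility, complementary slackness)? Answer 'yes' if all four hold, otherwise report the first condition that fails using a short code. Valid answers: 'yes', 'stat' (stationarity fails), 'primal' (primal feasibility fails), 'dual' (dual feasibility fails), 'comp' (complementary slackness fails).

Gradient of f: grad f(x) = Q x + c = (0, 0)
Constraint values g_i(x) = a_i^T x - b_i:
  g_1((2, -1)) = 3
Stationarity residual: grad f(x) + sum_i lambda_i a_i = (0, 0)
  -> stationarity OK
Primal feasibility (all g_i <= 0): FAILS
Dual feasibility (all lambda_i >= 0): OK
Complementary slackness (lambda_i * g_i(x) = 0 for all i): OK

Verdict: the first failing condition is primal_feasibility -> primal.

primal


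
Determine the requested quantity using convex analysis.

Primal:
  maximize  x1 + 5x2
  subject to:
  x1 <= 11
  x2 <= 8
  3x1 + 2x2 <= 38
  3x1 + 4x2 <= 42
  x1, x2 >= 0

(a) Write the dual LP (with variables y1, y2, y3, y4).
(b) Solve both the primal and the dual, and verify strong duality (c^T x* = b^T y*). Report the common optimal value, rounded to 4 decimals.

The standard primal-dual pair for 'max c^T x s.t. A x <= b, x >= 0' is:
  Dual:  min b^T y  s.t.  A^T y >= c,  y >= 0.

So the dual LP is:
  minimize  11y1 + 8y2 + 38y3 + 42y4
  subject to:
    y1 + 3y3 + 3y4 >= 1
    y2 + 2y3 + 4y4 >= 5
    y1, y2, y3, y4 >= 0

Solving the primal: x* = (3.3333, 8).
  primal value c^T x* = 43.3333.
Solving the dual: y* = (0, 3.6667, 0, 0.3333).
  dual value b^T y* = 43.3333.
Strong duality: c^T x* = b^T y*. Confirmed.

43.3333


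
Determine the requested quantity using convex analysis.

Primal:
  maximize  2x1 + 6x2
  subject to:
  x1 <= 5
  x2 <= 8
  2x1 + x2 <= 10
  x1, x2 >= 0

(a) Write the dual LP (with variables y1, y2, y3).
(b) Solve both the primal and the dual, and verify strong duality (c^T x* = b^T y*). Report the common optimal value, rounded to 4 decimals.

The standard primal-dual pair for 'max c^T x s.t. A x <= b, x >= 0' is:
  Dual:  min b^T y  s.t.  A^T y >= c,  y >= 0.

So the dual LP is:
  minimize  5y1 + 8y2 + 10y3
  subject to:
    y1 + 2y3 >= 2
    y2 + y3 >= 6
    y1, y2, y3 >= 0

Solving the primal: x* = (1, 8).
  primal value c^T x* = 50.
Solving the dual: y* = (0, 5, 1).
  dual value b^T y* = 50.
Strong duality: c^T x* = b^T y*. Confirmed.

50


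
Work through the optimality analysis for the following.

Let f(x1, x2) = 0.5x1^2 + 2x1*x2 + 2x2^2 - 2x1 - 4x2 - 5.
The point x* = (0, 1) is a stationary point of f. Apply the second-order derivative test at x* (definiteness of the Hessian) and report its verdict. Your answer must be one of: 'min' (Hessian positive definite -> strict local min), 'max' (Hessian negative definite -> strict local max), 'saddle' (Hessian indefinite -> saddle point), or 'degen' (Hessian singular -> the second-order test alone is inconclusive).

Compute the Hessian H = grad^2 f:
  H = [[1, 2], [2, 4]]
Verify stationarity: grad f(x*) = H x* + g = (0, 0).
Eigenvalues of H: 0, 5.
H has a zero eigenvalue (singular; positive semidefinite but not definite), so H is neither positive definite, negative definite, nor indefinite. The second-order test alone is inconclusive -> degen.
(Indeed, f is constant along the null direction of H through x*, so x* is not a strict local extremum.)

degen


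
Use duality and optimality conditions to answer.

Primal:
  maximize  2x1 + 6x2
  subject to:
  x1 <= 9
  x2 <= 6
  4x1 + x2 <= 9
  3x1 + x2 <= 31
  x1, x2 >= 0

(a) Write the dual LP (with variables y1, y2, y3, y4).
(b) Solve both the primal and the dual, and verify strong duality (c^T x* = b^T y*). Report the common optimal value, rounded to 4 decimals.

The standard primal-dual pair for 'max c^T x s.t. A x <= b, x >= 0' is:
  Dual:  min b^T y  s.t.  A^T y >= c,  y >= 0.

So the dual LP is:
  minimize  9y1 + 6y2 + 9y3 + 31y4
  subject to:
    y1 + 4y3 + 3y4 >= 2
    y2 + y3 + y4 >= 6
    y1, y2, y3, y4 >= 0

Solving the primal: x* = (0.75, 6).
  primal value c^T x* = 37.5.
Solving the dual: y* = (0, 5.5, 0.5, 0).
  dual value b^T y* = 37.5.
Strong duality: c^T x* = b^T y*. Confirmed.

37.5


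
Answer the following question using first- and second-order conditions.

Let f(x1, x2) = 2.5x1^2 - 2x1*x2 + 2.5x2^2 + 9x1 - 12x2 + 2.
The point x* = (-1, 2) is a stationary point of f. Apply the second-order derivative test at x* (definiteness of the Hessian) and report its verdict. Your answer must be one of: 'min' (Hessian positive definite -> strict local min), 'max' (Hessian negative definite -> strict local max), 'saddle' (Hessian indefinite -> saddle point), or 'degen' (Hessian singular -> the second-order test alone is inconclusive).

Compute the Hessian H = grad^2 f:
  H = [[5, -2], [-2, 5]]
Verify stationarity: grad f(x*) = H x* + g = (0, 0).
Eigenvalues of H: 3, 7.
Both eigenvalues > 0, so H is positive definite -> x* is a strict local min.

min


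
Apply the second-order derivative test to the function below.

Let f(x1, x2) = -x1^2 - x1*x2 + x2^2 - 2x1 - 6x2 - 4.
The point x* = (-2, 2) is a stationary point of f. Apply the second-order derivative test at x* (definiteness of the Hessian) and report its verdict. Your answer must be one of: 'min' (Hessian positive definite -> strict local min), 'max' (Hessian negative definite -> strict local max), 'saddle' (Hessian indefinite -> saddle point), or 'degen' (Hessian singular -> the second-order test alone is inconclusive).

Compute the Hessian H = grad^2 f:
  H = [[-2, -1], [-1, 2]]
Verify stationarity: grad f(x*) = H x* + g = (0, 0).
Eigenvalues of H: -2.2361, 2.2361.
Eigenvalues have mixed signs, so H is indefinite -> x* is a saddle point.

saddle


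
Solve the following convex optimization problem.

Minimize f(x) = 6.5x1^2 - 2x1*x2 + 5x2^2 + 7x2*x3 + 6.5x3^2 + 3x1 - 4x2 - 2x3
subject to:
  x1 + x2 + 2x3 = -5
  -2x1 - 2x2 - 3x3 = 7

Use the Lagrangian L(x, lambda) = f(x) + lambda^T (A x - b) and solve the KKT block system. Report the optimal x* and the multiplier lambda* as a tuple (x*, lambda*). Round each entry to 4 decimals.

Form the Lagrangian:
  L(x, lambda) = (1/2) x^T Q x + c^T x + lambda^T (A x - b)
Stationarity (grad_x L = 0): Q x + c + A^T lambda = 0.
Primal feasibility: A x = b.

This gives the KKT block system:
  [ Q   A^T ] [ x     ]   [-c ]
  [ A    0  ] [ lambda ] = [ b ]

Solving the linear system:
  x*      = (-0.5926, 1.5926, -3)
  lambda* = (36.037, 14.0741)
  f(x*)   = 39.7593

x* = (-0.5926, 1.5926, -3), lambda* = (36.037, 14.0741)


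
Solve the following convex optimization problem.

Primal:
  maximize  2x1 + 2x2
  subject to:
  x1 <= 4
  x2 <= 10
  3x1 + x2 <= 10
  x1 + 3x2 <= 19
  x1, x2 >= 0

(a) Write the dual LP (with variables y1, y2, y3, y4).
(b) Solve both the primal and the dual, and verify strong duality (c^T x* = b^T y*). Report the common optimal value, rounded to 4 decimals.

The standard primal-dual pair for 'max c^T x s.t. A x <= b, x >= 0' is:
  Dual:  min b^T y  s.t.  A^T y >= c,  y >= 0.

So the dual LP is:
  minimize  4y1 + 10y2 + 10y3 + 19y4
  subject to:
    y1 + 3y3 + y4 >= 2
    y2 + y3 + 3y4 >= 2
    y1, y2, y3, y4 >= 0

Solving the primal: x* = (1.375, 5.875).
  primal value c^T x* = 14.5.
Solving the dual: y* = (0, 0, 0.5, 0.5).
  dual value b^T y* = 14.5.
Strong duality: c^T x* = b^T y*. Confirmed.

14.5


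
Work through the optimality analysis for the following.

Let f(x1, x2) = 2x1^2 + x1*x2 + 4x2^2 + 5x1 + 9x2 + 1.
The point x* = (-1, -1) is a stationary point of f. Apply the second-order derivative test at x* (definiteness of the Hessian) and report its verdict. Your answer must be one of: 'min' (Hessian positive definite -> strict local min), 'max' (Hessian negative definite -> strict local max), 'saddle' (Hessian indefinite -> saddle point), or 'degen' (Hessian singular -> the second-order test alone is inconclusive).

Compute the Hessian H = grad^2 f:
  H = [[4, 1], [1, 8]]
Verify stationarity: grad f(x*) = H x* + g = (0, 0).
Eigenvalues of H: 3.7639, 8.2361.
Both eigenvalues > 0, so H is positive definite -> x* is a strict local min.

min


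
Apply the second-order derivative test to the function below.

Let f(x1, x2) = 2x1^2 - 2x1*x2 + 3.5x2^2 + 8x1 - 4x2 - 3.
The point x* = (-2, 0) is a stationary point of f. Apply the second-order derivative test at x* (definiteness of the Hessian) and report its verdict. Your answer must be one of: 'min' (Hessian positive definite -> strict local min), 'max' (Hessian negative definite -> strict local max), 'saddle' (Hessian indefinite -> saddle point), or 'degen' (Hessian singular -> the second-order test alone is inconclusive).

Compute the Hessian H = grad^2 f:
  H = [[4, -2], [-2, 7]]
Verify stationarity: grad f(x*) = H x* + g = (0, 0).
Eigenvalues of H: 3, 8.
Both eigenvalues > 0, so H is positive definite -> x* is a strict local min.

min


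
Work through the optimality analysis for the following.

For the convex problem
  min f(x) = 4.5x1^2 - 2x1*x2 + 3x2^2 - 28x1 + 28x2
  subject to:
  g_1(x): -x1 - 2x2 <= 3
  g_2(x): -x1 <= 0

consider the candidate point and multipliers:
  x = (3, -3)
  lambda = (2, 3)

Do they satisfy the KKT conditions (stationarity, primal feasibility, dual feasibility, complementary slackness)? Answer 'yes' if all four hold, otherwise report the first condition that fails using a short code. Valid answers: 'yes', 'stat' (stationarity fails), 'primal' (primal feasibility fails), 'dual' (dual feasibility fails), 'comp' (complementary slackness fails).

Gradient of f: grad f(x) = Q x + c = (5, 4)
Constraint values g_i(x) = a_i^T x - b_i:
  g_1((3, -3)) = 0
  g_2((3, -3)) = -3
Stationarity residual: grad f(x) + sum_i lambda_i a_i = (0, 0)
  -> stationarity OK
Primal feasibility (all g_i <= 0): OK
Dual feasibility (all lambda_i >= 0): OK
Complementary slackness (lambda_i * g_i(x) = 0 for all i): FAILS

Verdict: the first failing condition is complementary_slackness -> comp.

comp


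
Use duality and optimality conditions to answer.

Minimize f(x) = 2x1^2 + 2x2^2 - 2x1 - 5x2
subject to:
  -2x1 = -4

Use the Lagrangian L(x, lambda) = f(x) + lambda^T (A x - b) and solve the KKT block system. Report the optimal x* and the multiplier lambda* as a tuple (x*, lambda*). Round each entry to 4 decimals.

Form the Lagrangian:
  L(x, lambda) = (1/2) x^T Q x + c^T x + lambda^T (A x - b)
Stationarity (grad_x L = 0): Q x + c + A^T lambda = 0.
Primal feasibility: A x = b.

This gives the KKT block system:
  [ Q   A^T ] [ x     ]   [-c ]
  [ A    0  ] [ lambda ] = [ b ]

Solving the linear system:
  x*      = (2, 1.25)
  lambda* = (3)
  f(x*)   = 0.875

x* = (2, 1.25), lambda* = (3)


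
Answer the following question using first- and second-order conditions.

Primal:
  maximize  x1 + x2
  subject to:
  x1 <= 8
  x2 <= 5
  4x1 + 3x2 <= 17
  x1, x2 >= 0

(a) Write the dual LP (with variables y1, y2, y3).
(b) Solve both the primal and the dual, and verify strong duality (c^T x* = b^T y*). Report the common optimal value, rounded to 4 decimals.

The standard primal-dual pair for 'max c^T x s.t. A x <= b, x >= 0' is:
  Dual:  min b^T y  s.t.  A^T y >= c,  y >= 0.

So the dual LP is:
  minimize  8y1 + 5y2 + 17y3
  subject to:
    y1 + 4y3 >= 1
    y2 + 3y3 >= 1
    y1, y2, y3 >= 0

Solving the primal: x* = (0.5, 5).
  primal value c^T x* = 5.5.
Solving the dual: y* = (0, 0.25, 0.25).
  dual value b^T y* = 5.5.
Strong duality: c^T x* = b^T y*. Confirmed.

5.5


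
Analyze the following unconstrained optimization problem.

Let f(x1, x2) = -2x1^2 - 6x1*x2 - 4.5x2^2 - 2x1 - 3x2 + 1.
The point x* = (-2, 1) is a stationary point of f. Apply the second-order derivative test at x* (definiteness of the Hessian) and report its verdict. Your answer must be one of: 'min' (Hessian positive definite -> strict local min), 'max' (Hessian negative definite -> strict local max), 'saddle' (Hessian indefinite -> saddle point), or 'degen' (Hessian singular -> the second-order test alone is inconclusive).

Compute the Hessian H = grad^2 f:
  H = [[-4, -6], [-6, -9]]
Verify stationarity: grad f(x*) = H x* + g = (0, 0).
Eigenvalues of H: -13, 0.
H has a zero eigenvalue (singular; negative semidefinite but not definite), so H is neither positive definite, negative definite, nor indefinite. The second-order test alone is inconclusive -> degen.
(Indeed, f is constant along the null direction of H through x*, so x* is not a strict local extremum.)

degen


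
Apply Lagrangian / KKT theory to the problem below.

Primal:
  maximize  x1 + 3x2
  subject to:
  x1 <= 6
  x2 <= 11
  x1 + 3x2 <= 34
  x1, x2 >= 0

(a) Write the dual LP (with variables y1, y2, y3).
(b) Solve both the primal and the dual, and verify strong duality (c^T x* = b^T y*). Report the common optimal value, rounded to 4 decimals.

The standard primal-dual pair for 'max c^T x s.t. A x <= b, x >= 0' is:
  Dual:  min b^T y  s.t.  A^T y >= c,  y >= 0.

So the dual LP is:
  minimize  6y1 + 11y2 + 34y3
  subject to:
    y1 + y3 >= 1
    y2 + 3y3 >= 3
    y1, y2, y3 >= 0

Solving the primal: x* = (1, 11).
  primal value c^T x* = 34.
Solving the dual: y* = (0, 0, 1).
  dual value b^T y* = 34.
Strong duality: c^T x* = b^T y*. Confirmed.

34


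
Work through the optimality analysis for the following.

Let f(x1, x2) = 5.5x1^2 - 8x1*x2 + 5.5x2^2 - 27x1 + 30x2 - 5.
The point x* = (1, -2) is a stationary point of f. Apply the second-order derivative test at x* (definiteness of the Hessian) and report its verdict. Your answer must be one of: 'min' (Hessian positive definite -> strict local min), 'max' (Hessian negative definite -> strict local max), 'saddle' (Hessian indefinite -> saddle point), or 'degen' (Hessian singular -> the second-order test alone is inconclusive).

Compute the Hessian H = grad^2 f:
  H = [[11, -8], [-8, 11]]
Verify stationarity: grad f(x*) = H x* + g = (0, 0).
Eigenvalues of H: 3, 19.
Both eigenvalues > 0, so H is positive definite -> x* is a strict local min.

min


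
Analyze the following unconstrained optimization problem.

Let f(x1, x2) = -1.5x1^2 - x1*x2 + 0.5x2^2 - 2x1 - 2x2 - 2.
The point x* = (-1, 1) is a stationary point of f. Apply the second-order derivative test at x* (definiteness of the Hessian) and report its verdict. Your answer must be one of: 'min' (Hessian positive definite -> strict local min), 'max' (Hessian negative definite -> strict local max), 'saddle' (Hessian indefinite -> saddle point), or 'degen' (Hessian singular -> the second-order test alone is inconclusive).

Compute the Hessian H = grad^2 f:
  H = [[-3, -1], [-1, 1]]
Verify stationarity: grad f(x*) = H x* + g = (0, 0).
Eigenvalues of H: -3.2361, 1.2361.
Eigenvalues have mixed signs, so H is indefinite -> x* is a saddle point.

saddle


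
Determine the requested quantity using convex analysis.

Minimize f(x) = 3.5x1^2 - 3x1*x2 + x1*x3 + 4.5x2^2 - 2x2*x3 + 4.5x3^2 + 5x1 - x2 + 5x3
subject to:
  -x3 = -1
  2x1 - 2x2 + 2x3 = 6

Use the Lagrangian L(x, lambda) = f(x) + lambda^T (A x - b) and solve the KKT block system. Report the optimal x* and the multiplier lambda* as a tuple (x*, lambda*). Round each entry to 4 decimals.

Form the Lagrangian:
  L(x, lambda) = (1/2) x^T Q x + c^T x + lambda^T (A x - b)
Stationarity (grad_x L = 0): Q x + c + A^T lambda = 0.
Primal feasibility: A x = b.

This gives the KKT block system:
  [ Q   A^T ] [ x     ]   [-c ]
  [ A    0  ] [ lambda ] = [ b ]

Solving the linear system:
  x*      = (0.9, -1.1, 1)
  lambda* = (1.5, -7.8)
  f(x*)   = 29.45

x* = (0.9, -1.1, 1), lambda* = (1.5, -7.8)


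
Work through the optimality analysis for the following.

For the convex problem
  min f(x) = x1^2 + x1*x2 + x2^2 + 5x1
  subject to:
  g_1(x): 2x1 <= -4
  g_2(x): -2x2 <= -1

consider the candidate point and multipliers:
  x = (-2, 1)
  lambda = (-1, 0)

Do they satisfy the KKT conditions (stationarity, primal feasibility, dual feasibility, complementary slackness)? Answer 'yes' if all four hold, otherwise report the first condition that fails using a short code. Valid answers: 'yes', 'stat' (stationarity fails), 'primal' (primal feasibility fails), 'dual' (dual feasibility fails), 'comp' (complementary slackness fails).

Gradient of f: grad f(x) = Q x + c = (2, 0)
Constraint values g_i(x) = a_i^T x - b_i:
  g_1((-2, 1)) = 0
  g_2((-2, 1)) = -1
Stationarity residual: grad f(x) + sum_i lambda_i a_i = (0, 0)
  -> stationarity OK
Primal feasibility (all g_i <= 0): OK
Dual feasibility (all lambda_i >= 0): FAILS
Complementary slackness (lambda_i * g_i(x) = 0 for all i): OK

Verdict: the first failing condition is dual_feasibility -> dual.

dual


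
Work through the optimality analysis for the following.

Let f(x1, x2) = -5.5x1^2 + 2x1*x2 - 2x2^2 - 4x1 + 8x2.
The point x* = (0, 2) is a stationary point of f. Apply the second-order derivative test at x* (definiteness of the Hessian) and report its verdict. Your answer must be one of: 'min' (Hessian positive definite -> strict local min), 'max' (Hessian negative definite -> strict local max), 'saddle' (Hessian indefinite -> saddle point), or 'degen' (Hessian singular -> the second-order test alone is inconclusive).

Compute the Hessian H = grad^2 f:
  H = [[-11, 2], [2, -4]]
Verify stationarity: grad f(x*) = H x* + g = (0, 0).
Eigenvalues of H: -11.5311, -3.4689.
Both eigenvalues < 0, so H is negative definite -> x* is a strict local max.

max


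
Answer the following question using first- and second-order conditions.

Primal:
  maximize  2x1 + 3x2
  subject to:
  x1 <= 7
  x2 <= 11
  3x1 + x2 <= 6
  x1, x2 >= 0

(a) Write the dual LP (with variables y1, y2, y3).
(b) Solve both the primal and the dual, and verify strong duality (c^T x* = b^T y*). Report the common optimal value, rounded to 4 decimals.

The standard primal-dual pair for 'max c^T x s.t. A x <= b, x >= 0' is:
  Dual:  min b^T y  s.t.  A^T y >= c,  y >= 0.

So the dual LP is:
  minimize  7y1 + 11y2 + 6y3
  subject to:
    y1 + 3y3 >= 2
    y2 + y3 >= 3
    y1, y2, y3 >= 0

Solving the primal: x* = (0, 6).
  primal value c^T x* = 18.
Solving the dual: y* = (0, 0, 3).
  dual value b^T y* = 18.
Strong duality: c^T x* = b^T y*. Confirmed.

18


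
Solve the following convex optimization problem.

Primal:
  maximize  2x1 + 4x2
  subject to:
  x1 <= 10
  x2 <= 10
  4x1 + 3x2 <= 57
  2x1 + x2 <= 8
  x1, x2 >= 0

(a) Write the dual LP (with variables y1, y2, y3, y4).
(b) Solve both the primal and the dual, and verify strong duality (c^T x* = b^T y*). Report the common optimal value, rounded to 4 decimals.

The standard primal-dual pair for 'max c^T x s.t. A x <= b, x >= 0' is:
  Dual:  min b^T y  s.t.  A^T y >= c,  y >= 0.

So the dual LP is:
  minimize  10y1 + 10y2 + 57y3 + 8y4
  subject to:
    y1 + 4y3 + 2y4 >= 2
    y2 + 3y3 + y4 >= 4
    y1, y2, y3, y4 >= 0

Solving the primal: x* = (0, 8).
  primal value c^T x* = 32.
Solving the dual: y* = (0, 0, 0, 4).
  dual value b^T y* = 32.
Strong duality: c^T x* = b^T y*. Confirmed.

32


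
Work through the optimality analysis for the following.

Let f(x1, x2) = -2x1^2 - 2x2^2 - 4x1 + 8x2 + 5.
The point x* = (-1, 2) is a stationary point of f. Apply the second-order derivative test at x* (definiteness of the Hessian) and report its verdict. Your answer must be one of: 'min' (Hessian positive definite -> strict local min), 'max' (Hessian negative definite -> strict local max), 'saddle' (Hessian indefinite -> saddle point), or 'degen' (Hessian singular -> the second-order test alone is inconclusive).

Compute the Hessian H = grad^2 f:
  H = [[-4, 0], [0, -4]]
Verify stationarity: grad f(x*) = H x* + g = (0, 0).
Eigenvalues of H: -4, -4.
Both eigenvalues < 0, so H is negative definite -> x* is a strict local max.

max


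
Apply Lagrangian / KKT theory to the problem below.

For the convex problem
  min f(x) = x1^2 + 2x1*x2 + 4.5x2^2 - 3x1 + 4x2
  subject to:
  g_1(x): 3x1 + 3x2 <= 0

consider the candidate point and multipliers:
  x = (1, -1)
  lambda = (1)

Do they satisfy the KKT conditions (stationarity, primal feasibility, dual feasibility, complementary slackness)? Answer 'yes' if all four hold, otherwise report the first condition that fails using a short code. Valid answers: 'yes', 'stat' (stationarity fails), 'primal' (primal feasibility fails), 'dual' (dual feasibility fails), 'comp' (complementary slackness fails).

Gradient of f: grad f(x) = Q x + c = (-3, -3)
Constraint values g_i(x) = a_i^T x - b_i:
  g_1((1, -1)) = 0
Stationarity residual: grad f(x) + sum_i lambda_i a_i = (0, 0)
  -> stationarity OK
Primal feasibility (all g_i <= 0): OK
Dual feasibility (all lambda_i >= 0): OK
Complementary slackness (lambda_i * g_i(x) = 0 for all i): OK

Verdict: yes, KKT holds.

yes


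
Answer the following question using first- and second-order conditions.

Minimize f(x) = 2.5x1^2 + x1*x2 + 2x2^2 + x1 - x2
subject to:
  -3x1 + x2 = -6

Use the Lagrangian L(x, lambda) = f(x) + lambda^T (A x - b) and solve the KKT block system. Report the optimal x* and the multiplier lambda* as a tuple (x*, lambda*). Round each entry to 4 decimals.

Form the Lagrangian:
  L(x, lambda) = (1/2) x^T Q x + c^T x + lambda^T (A x - b)
Stationarity (grad_x L = 0): Q x + c + A^T lambda = 0.
Primal feasibility: A x = b.

This gives the KKT block system:
  [ Q   A^T ] [ x     ]   [-c ]
  [ A    0  ] [ lambda ] = [ b ]

Solving the linear system:
  x*      = (1.7021, -0.8936)
  lambda* = (2.8723)
  f(x*)   = 9.9149

x* = (1.7021, -0.8936), lambda* = (2.8723)


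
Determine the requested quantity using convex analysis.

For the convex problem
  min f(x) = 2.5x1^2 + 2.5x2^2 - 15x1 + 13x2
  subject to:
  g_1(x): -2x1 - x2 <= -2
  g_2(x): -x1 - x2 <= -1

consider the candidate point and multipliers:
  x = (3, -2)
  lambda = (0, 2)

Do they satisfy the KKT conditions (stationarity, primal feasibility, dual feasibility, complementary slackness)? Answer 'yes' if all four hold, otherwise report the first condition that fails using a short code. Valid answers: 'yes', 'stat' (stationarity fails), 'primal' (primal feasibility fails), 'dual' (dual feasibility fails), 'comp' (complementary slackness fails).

Gradient of f: grad f(x) = Q x + c = (0, 3)
Constraint values g_i(x) = a_i^T x - b_i:
  g_1((3, -2)) = -2
  g_2((3, -2)) = 0
Stationarity residual: grad f(x) + sum_i lambda_i a_i = (-2, 1)
  -> stationarity FAILS
Primal feasibility (all g_i <= 0): OK
Dual feasibility (all lambda_i >= 0): OK
Complementary slackness (lambda_i * g_i(x) = 0 for all i): OK

Verdict: the first failing condition is stationarity -> stat.

stat


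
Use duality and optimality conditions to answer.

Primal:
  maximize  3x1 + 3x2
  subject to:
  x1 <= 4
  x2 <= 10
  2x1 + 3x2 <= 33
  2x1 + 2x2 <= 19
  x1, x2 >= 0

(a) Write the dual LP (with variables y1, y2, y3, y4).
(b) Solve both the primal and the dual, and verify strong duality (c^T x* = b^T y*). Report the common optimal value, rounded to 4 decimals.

The standard primal-dual pair for 'max c^T x s.t. A x <= b, x >= 0' is:
  Dual:  min b^T y  s.t.  A^T y >= c,  y >= 0.

So the dual LP is:
  minimize  4y1 + 10y2 + 33y3 + 19y4
  subject to:
    y1 + 2y3 + 2y4 >= 3
    y2 + 3y3 + 2y4 >= 3
    y1, y2, y3, y4 >= 0

Solving the primal: x* = (4, 5.5).
  primal value c^T x* = 28.5.
Solving the dual: y* = (0, 0, 0, 1.5).
  dual value b^T y* = 28.5.
Strong duality: c^T x* = b^T y*. Confirmed.

28.5


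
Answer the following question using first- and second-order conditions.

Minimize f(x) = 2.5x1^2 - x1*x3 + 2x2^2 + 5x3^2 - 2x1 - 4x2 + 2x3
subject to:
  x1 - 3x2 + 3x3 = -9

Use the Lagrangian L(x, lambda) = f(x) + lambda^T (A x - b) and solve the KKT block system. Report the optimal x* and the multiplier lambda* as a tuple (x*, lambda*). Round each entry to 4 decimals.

Form the Lagrangian:
  L(x, lambda) = (1/2) x^T Q x + c^T x + lambda^T (A x - b)
Stationarity (grad_x L = 0): Q x + c + A^T lambda = 0.
Primal feasibility: A x = b.

This gives the KKT block system:
  [ Q   A^T ] [ x     ]   [-c ]
  [ A    0  ] [ lambda ] = [ b ]

Solving the linear system:
  x*      = (-0.0788, 2.2613, -0.7124)
  lambda* = (1.6818)
  f(x*)   = 2.4117

x* = (-0.0788, 2.2613, -0.7124), lambda* = (1.6818)


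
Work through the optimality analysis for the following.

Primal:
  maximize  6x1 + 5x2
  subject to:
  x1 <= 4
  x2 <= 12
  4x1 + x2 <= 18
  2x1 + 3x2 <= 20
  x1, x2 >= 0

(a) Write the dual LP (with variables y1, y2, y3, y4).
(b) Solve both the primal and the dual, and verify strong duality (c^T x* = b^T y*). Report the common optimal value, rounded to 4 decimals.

The standard primal-dual pair for 'max c^T x s.t. A x <= b, x >= 0' is:
  Dual:  min b^T y  s.t.  A^T y >= c,  y >= 0.

So the dual LP is:
  minimize  4y1 + 12y2 + 18y3 + 20y4
  subject to:
    y1 + 4y3 + 2y4 >= 6
    y2 + y3 + 3y4 >= 5
    y1, y2, y3, y4 >= 0

Solving the primal: x* = (3.4, 4.4).
  primal value c^T x* = 42.4.
Solving the dual: y* = (0, 0, 0.8, 1.4).
  dual value b^T y* = 42.4.
Strong duality: c^T x* = b^T y*. Confirmed.

42.4


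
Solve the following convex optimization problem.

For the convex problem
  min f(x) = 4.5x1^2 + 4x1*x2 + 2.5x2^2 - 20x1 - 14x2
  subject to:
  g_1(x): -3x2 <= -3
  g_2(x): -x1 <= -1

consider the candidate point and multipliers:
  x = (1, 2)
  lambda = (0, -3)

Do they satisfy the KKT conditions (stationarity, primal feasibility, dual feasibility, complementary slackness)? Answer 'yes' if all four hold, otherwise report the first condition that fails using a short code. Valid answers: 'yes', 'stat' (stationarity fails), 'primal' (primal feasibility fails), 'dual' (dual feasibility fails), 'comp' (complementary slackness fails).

Gradient of f: grad f(x) = Q x + c = (-3, 0)
Constraint values g_i(x) = a_i^T x - b_i:
  g_1((1, 2)) = -3
  g_2((1, 2)) = 0
Stationarity residual: grad f(x) + sum_i lambda_i a_i = (0, 0)
  -> stationarity OK
Primal feasibility (all g_i <= 0): OK
Dual feasibility (all lambda_i >= 0): FAILS
Complementary slackness (lambda_i * g_i(x) = 0 for all i): OK

Verdict: the first failing condition is dual_feasibility -> dual.

dual


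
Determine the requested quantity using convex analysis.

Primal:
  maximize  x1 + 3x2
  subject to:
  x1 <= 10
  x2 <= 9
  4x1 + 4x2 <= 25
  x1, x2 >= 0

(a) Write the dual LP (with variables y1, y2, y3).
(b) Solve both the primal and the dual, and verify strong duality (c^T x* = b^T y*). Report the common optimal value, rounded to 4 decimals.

The standard primal-dual pair for 'max c^T x s.t. A x <= b, x >= 0' is:
  Dual:  min b^T y  s.t.  A^T y >= c,  y >= 0.

So the dual LP is:
  minimize  10y1 + 9y2 + 25y3
  subject to:
    y1 + 4y3 >= 1
    y2 + 4y3 >= 3
    y1, y2, y3 >= 0

Solving the primal: x* = (0, 6.25).
  primal value c^T x* = 18.75.
Solving the dual: y* = (0, 0, 0.75).
  dual value b^T y* = 18.75.
Strong duality: c^T x* = b^T y*. Confirmed.

18.75


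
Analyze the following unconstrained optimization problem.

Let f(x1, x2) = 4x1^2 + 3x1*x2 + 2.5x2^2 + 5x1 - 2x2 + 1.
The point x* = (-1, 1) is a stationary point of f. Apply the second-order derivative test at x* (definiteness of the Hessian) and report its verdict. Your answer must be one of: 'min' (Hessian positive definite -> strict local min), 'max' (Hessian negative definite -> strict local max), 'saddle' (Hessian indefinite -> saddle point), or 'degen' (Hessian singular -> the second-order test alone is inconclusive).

Compute the Hessian H = grad^2 f:
  H = [[8, 3], [3, 5]]
Verify stationarity: grad f(x*) = H x* + g = (0, 0).
Eigenvalues of H: 3.1459, 9.8541.
Both eigenvalues > 0, so H is positive definite -> x* is a strict local min.

min


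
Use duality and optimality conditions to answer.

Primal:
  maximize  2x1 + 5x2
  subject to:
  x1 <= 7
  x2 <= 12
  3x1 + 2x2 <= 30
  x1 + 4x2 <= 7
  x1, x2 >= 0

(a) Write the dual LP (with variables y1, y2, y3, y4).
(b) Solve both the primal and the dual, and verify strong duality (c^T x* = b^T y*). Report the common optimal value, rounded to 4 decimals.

The standard primal-dual pair for 'max c^T x s.t. A x <= b, x >= 0' is:
  Dual:  min b^T y  s.t.  A^T y >= c,  y >= 0.

So the dual LP is:
  minimize  7y1 + 12y2 + 30y3 + 7y4
  subject to:
    y1 + 3y3 + y4 >= 2
    y2 + 2y3 + 4y4 >= 5
    y1, y2, y3, y4 >= 0

Solving the primal: x* = (7, 0).
  primal value c^T x* = 14.
Solving the dual: y* = (0.75, 0, 0, 1.25).
  dual value b^T y* = 14.
Strong duality: c^T x* = b^T y*. Confirmed.

14


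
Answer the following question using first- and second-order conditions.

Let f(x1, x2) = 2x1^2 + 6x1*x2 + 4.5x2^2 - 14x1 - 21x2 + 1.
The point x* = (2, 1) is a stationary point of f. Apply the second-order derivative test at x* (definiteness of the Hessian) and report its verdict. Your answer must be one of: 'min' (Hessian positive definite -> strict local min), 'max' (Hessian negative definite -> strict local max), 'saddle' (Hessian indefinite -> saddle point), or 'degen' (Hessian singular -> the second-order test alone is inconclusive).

Compute the Hessian H = grad^2 f:
  H = [[4, 6], [6, 9]]
Verify stationarity: grad f(x*) = H x* + g = (0, 0).
Eigenvalues of H: 0, 13.
H has a zero eigenvalue (singular; positive semidefinite but not definite), so H is neither positive definite, negative definite, nor indefinite. The second-order test alone is inconclusive -> degen.
(Indeed, f is constant along the null direction of H through x*, so x* is not a strict local extremum.)

degen
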